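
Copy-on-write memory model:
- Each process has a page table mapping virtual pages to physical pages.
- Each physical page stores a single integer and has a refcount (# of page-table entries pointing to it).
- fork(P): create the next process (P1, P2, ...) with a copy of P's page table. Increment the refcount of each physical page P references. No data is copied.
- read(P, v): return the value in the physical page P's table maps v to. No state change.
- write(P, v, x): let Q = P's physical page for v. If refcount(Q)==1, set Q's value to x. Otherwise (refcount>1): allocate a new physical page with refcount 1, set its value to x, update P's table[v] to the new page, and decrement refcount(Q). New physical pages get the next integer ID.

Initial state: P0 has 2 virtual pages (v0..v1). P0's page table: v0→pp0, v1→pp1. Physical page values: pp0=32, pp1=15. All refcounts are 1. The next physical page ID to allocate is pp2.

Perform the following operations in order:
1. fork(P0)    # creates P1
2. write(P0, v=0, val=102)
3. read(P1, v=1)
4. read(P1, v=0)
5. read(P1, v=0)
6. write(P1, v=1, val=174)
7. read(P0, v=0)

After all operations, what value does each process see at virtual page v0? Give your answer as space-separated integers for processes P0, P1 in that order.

Answer: 102 32

Derivation:
Op 1: fork(P0) -> P1. 2 ppages; refcounts: pp0:2 pp1:2
Op 2: write(P0, v0, 102). refcount(pp0)=2>1 -> COPY to pp2. 3 ppages; refcounts: pp0:1 pp1:2 pp2:1
Op 3: read(P1, v1) -> 15. No state change.
Op 4: read(P1, v0) -> 32. No state change.
Op 5: read(P1, v0) -> 32. No state change.
Op 6: write(P1, v1, 174). refcount(pp1)=2>1 -> COPY to pp3. 4 ppages; refcounts: pp0:1 pp1:1 pp2:1 pp3:1
Op 7: read(P0, v0) -> 102. No state change.
P0: v0 -> pp2 = 102
P1: v0 -> pp0 = 32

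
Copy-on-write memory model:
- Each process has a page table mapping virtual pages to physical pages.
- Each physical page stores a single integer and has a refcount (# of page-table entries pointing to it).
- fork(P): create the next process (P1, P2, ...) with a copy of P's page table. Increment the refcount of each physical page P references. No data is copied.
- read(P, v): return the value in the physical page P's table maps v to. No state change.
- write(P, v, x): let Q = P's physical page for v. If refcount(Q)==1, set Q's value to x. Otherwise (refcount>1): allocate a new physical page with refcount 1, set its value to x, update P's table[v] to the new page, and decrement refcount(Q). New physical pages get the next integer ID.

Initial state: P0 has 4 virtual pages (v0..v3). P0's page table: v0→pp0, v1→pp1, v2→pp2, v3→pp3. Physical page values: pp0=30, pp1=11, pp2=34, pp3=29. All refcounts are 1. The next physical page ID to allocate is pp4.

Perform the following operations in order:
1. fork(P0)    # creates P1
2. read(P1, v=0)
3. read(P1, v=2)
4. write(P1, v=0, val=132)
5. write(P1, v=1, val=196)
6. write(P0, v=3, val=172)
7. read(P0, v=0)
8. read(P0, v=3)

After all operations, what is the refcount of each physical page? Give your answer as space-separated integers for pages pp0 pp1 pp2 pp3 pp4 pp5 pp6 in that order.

Answer: 1 1 2 1 1 1 1

Derivation:
Op 1: fork(P0) -> P1. 4 ppages; refcounts: pp0:2 pp1:2 pp2:2 pp3:2
Op 2: read(P1, v0) -> 30. No state change.
Op 3: read(P1, v2) -> 34. No state change.
Op 4: write(P1, v0, 132). refcount(pp0)=2>1 -> COPY to pp4. 5 ppages; refcounts: pp0:1 pp1:2 pp2:2 pp3:2 pp4:1
Op 5: write(P1, v1, 196). refcount(pp1)=2>1 -> COPY to pp5. 6 ppages; refcounts: pp0:1 pp1:1 pp2:2 pp3:2 pp4:1 pp5:1
Op 6: write(P0, v3, 172). refcount(pp3)=2>1 -> COPY to pp6. 7 ppages; refcounts: pp0:1 pp1:1 pp2:2 pp3:1 pp4:1 pp5:1 pp6:1
Op 7: read(P0, v0) -> 30. No state change.
Op 8: read(P0, v3) -> 172. No state change.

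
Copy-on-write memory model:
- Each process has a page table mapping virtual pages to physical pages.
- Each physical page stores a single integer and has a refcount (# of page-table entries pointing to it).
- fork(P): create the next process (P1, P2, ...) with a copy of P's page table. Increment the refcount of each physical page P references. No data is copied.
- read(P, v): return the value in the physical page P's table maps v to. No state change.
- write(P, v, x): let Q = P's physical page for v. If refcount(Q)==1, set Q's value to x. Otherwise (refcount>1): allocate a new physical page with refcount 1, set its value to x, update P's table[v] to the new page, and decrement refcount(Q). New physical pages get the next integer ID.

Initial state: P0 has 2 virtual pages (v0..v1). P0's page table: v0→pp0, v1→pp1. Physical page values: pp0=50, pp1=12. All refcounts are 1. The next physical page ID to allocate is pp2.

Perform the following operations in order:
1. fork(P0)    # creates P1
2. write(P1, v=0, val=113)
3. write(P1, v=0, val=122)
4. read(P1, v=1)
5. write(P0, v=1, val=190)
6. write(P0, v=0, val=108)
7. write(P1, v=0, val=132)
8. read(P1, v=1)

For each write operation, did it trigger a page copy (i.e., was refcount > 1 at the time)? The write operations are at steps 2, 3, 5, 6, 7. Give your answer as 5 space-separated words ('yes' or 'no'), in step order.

Op 1: fork(P0) -> P1. 2 ppages; refcounts: pp0:2 pp1:2
Op 2: write(P1, v0, 113). refcount(pp0)=2>1 -> COPY to pp2. 3 ppages; refcounts: pp0:1 pp1:2 pp2:1
Op 3: write(P1, v0, 122). refcount(pp2)=1 -> write in place. 3 ppages; refcounts: pp0:1 pp1:2 pp2:1
Op 4: read(P1, v1) -> 12. No state change.
Op 5: write(P0, v1, 190). refcount(pp1)=2>1 -> COPY to pp3. 4 ppages; refcounts: pp0:1 pp1:1 pp2:1 pp3:1
Op 6: write(P0, v0, 108). refcount(pp0)=1 -> write in place. 4 ppages; refcounts: pp0:1 pp1:1 pp2:1 pp3:1
Op 7: write(P1, v0, 132). refcount(pp2)=1 -> write in place. 4 ppages; refcounts: pp0:1 pp1:1 pp2:1 pp3:1
Op 8: read(P1, v1) -> 12. No state change.

yes no yes no no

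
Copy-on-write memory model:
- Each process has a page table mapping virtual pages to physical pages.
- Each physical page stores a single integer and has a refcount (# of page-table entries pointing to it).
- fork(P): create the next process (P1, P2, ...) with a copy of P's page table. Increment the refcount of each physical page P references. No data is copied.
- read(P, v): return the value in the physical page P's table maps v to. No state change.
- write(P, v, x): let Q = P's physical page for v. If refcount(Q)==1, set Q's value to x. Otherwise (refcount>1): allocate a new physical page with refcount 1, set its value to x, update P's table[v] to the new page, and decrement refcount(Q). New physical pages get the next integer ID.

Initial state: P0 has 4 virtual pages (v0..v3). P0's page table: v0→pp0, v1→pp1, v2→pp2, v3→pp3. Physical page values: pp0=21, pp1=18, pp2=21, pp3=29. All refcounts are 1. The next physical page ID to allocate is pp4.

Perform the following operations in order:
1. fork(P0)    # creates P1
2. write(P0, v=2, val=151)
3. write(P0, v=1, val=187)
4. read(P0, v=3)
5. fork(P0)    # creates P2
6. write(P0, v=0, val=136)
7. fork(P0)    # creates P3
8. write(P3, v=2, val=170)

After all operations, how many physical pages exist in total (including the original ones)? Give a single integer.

Answer: 8

Derivation:
Op 1: fork(P0) -> P1. 4 ppages; refcounts: pp0:2 pp1:2 pp2:2 pp3:2
Op 2: write(P0, v2, 151). refcount(pp2)=2>1 -> COPY to pp4. 5 ppages; refcounts: pp0:2 pp1:2 pp2:1 pp3:2 pp4:1
Op 3: write(P0, v1, 187). refcount(pp1)=2>1 -> COPY to pp5. 6 ppages; refcounts: pp0:2 pp1:1 pp2:1 pp3:2 pp4:1 pp5:1
Op 4: read(P0, v3) -> 29. No state change.
Op 5: fork(P0) -> P2. 6 ppages; refcounts: pp0:3 pp1:1 pp2:1 pp3:3 pp4:2 pp5:2
Op 6: write(P0, v0, 136). refcount(pp0)=3>1 -> COPY to pp6. 7 ppages; refcounts: pp0:2 pp1:1 pp2:1 pp3:3 pp4:2 pp5:2 pp6:1
Op 7: fork(P0) -> P3. 7 ppages; refcounts: pp0:2 pp1:1 pp2:1 pp3:4 pp4:3 pp5:3 pp6:2
Op 8: write(P3, v2, 170). refcount(pp4)=3>1 -> COPY to pp7. 8 ppages; refcounts: pp0:2 pp1:1 pp2:1 pp3:4 pp4:2 pp5:3 pp6:2 pp7:1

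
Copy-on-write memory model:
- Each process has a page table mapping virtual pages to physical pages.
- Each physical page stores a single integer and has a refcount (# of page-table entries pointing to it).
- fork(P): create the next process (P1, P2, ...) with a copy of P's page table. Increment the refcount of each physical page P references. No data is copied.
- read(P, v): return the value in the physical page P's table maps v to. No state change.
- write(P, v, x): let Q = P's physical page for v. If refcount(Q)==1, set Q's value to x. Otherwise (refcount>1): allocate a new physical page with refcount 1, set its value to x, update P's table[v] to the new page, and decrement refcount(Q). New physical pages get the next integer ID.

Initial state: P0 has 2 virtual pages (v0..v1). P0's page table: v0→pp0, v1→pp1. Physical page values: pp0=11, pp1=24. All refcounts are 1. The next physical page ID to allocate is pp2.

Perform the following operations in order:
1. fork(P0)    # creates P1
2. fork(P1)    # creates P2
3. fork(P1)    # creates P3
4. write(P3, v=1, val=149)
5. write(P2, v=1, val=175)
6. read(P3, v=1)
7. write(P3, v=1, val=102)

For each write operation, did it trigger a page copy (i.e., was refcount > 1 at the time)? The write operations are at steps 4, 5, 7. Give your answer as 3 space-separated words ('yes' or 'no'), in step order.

Op 1: fork(P0) -> P1. 2 ppages; refcounts: pp0:2 pp1:2
Op 2: fork(P1) -> P2. 2 ppages; refcounts: pp0:3 pp1:3
Op 3: fork(P1) -> P3. 2 ppages; refcounts: pp0:4 pp1:4
Op 4: write(P3, v1, 149). refcount(pp1)=4>1 -> COPY to pp2. 3 ppages; refcounts: pp0:4 pp1:3 pp2:1
Op 5: write(P2, v1, 175). refcount(pp1)=3>1 -> COPY to pp3. 4 ppages; refcounts: pp0:4 pp1:2 pp2:1 pp3:1
Op 6: read(P3, v1) -> 149. No state change.
Op 7: write(P3, v1, 102). refcount(pp2)=1 -> write in place. 4 ppages; refcounts: pp0:4 pp1:2 pp2:1 pp3:1

yes yes no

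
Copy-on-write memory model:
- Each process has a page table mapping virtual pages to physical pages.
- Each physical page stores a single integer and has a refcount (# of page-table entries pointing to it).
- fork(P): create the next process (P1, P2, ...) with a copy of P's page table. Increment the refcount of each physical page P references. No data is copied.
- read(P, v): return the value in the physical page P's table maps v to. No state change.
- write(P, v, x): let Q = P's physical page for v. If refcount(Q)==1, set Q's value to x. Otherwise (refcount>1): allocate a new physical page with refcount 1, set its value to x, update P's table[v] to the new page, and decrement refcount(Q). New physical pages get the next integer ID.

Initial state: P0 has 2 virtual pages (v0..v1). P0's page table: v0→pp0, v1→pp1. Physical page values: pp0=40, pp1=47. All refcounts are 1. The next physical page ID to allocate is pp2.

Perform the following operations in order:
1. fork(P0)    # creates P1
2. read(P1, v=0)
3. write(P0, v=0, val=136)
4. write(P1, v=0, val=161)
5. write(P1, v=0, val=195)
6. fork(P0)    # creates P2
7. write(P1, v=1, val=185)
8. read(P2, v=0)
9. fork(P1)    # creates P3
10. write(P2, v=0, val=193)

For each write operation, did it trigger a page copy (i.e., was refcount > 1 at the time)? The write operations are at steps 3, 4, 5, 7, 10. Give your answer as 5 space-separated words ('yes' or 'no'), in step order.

Op 1: fork(P0) -> P1. 2 ppages; refcounts: pp0:2 pp1:2
Op 2: read(P1, v0) -> 40. No state change.
Op 3: write(P0, v0, 136). refcount(pp0)=2>1 -> COPY to pp2. 3 ppages; refcounts: pp0:1 pp1:2 pp2:1
Op 4: write(P1, v0, 161). refcount(pp0)=1 -> write in place. 3 ppages; refcounts: pp0:1 pp1:2 pp2:1
Op 5: write(P1, v0, 195). refcount(pp0)=1 -> write in place. 3 ppages; refcounts: pp0:1 pp1:2 pp2:1
Op 6: fork(P0) -> P2. 3 ppages; refcounts: pp0:1 pp1:3 pp2:2
Op 7: write(P1, v1, 185). refcount(pp1)=3>1 -> COPY to pp3. 4 ppages; refcounts: pp0:1 pp1:2 pp2:2 pp3:1
Op 8: read(P2, v0) -> 136. No state change.
Op 9: fork(P1) -> P3. 4 ppages; refcounts: pp0:2 pp1:2 pp2:2 pp3:2
Op 10: write(P2, v0, 193). refcount(pp2)=2>1 -> COPY to pp4. 5 ppages; refcounts: pp0:2 pp1:2 pp2:1 pp3:2 pp4:1

yes no no yes yes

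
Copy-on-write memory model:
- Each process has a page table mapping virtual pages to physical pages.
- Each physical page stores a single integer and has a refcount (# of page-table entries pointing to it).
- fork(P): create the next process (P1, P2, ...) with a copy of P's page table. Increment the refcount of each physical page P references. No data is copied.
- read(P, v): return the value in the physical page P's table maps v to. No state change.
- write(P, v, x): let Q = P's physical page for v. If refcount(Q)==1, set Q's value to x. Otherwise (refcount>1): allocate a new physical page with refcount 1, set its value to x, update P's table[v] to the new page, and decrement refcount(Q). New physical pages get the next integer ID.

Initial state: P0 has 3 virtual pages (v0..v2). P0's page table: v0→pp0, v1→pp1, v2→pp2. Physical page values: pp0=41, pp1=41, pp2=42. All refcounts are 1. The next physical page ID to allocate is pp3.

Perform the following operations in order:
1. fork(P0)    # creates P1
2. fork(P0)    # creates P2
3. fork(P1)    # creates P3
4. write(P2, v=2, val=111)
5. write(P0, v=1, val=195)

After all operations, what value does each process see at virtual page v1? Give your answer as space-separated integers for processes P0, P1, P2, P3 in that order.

Answer: 195 41 41 41

Derivation:
Op 1: fork(P0) -> P1. 3 ppages; refcounts: pp0:2 pp1:2 pp2:2
Op 2: fork(P0) -> P2. 3 ppages; refcounts: pp0:3 pp1:3 pp2:3
Op 3: fork(P1) -> P3. 3 ppages; refcounts: pp0:4 pp1:4 pp2:4
Op 4: write(P2, v2, 111). refcount(pp2)=4>1 -> COPY to pp3. 4 ppages; refcounts: pp0:4 pp1:4 pp2:3 pp3:1
Op 5: write(P0, v1, 195). refcount(pp1)=4>1 -> COPY to pp4. 5 ppages; refcounts: pp0:4 pp1:3 pp2:3 pp3:1 pp4:1
P0: v1 -> pp4 = 195
P1: v1 -> pp1 = 41
P2: v1 -> pp1 = 41
P3: v1 -> pp1 = 41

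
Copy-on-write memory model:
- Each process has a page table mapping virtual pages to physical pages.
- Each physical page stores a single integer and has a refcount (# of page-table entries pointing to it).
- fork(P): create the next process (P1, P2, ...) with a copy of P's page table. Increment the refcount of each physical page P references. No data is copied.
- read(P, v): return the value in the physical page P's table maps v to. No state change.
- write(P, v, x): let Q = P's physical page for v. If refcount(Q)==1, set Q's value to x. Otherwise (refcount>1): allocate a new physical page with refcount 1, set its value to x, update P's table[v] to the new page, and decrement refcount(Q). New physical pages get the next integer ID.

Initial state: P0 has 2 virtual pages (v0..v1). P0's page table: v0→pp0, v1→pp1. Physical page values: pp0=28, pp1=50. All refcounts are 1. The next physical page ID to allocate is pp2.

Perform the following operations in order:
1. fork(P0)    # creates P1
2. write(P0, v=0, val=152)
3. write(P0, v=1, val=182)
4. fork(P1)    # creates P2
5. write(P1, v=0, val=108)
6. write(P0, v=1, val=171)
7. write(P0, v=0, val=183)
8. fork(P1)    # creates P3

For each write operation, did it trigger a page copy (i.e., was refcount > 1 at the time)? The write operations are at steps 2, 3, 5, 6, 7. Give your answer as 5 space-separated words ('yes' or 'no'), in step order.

Op 1: fork(P0) -> P1. 2 ppages; refcounts: pp0:2 pp1:2
Op 2: write(P0, v0, 152). refcount(pp0)=2>1 -> COPY to pp2. 3 ppages; refcounts: pp0:1 pp1:2 pp2:1
Op 3: write(P0, v1, 182). refcount(pp1)=2>1 -> COPY to pp3. 4 ppages; refcounts: pp0:1 pp1:1 pp2:1 pp3:1
Op 4: fork(P1) -> P2. 4 ppages; refcounts: pp0:2 pp1:2 pp2:1 pp3:1
Op 5: write(P1, v0, 108). refcount(pp0)=2>1 -> COPY to pp4. 5 ppages; refcounts: pp0:1 pp1:2 pp2:1 pp3:1 pp4:1
Op 6: write(P0, v1, 171). refcount(pp3)=1 -> write in place. 5 ppages; refcounts: pp0:1 pp1:2 pp2:1 pp3:1 pp4:1
Op 7: write(P0, v0, 183). refcount(pp2)=1 -> write in place. 5 ppages; refcounts: pp0:1 pp1:2 pp2:1 pp3:1 pp4:1
Op 8: fork(P1) -> P3. 5 ppages; refcounts: pp0:1 pp1:3 pp2:1 pp3:1 pp4:2

yes yes yes no no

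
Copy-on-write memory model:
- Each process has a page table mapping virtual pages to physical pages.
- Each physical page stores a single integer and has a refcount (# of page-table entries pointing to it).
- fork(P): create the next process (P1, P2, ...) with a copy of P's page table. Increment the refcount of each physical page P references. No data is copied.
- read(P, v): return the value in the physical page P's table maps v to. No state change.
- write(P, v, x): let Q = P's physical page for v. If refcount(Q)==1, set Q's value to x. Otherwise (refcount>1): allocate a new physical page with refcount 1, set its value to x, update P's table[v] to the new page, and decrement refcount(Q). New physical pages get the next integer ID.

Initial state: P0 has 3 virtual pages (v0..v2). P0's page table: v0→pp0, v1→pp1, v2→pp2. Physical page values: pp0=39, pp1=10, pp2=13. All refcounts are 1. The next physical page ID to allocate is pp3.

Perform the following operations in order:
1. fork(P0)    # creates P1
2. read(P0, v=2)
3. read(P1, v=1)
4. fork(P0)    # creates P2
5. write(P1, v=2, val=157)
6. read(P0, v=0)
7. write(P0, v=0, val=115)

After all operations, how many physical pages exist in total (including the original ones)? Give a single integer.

Op 1: fork(P0) -> P1. 3 ppages; refcounts: pp0:2 pp1:2 pp2:2
Op 2: read(P0, v2) -> 13. No state change.
Op 3: read(P1, v1) -> 10. No state change.
Op 4: fork(P0) -> P2. 3 ppages; refcounts: pp0:3 pp1:3 pp2:3
Op 5: write(P1, v2, 157). refcount(pp2)=3>1 -> COPY to pp3. 4 ppages; refcounts: pp0:3 pp1:3 pp2:2 pp3:1
Op 6: read(P0, v0) -> 39. No state change.
Op 7: write(P0, v0, 115). refcount(pp0)=3>1 -> COPY to pp4. 5 ppages; refcounts: pp0:2 pp1:3 pp2:2 pp3:1 pp4:1

Answer: 5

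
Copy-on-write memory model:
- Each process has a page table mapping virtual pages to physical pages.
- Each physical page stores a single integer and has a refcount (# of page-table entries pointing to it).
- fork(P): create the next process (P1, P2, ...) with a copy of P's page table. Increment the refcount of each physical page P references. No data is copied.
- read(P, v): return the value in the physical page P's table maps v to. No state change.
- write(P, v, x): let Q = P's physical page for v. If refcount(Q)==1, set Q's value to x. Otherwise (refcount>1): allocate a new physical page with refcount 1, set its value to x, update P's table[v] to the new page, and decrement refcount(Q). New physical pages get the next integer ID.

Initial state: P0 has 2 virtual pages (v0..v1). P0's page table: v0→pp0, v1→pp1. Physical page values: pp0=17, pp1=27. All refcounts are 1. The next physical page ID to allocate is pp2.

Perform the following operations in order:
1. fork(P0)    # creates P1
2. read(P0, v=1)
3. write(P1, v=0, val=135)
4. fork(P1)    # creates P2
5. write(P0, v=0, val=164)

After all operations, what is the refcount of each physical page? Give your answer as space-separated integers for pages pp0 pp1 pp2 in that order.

Op 1: fork(P0) -> P1. 2 ppages; refcounts: pp0:2 pp1:2
Op 2: read(P0, v1) -> 27. No state change.
Op 3: write(P1, v0, 135). refcount(pp0)=2>1 -> COPY to pp2. 3 ppages; refcounts: pp0:1 pp1:2 pp2:1
Op 4: fork(P1) -> P2. 3 ppages; refcounts: pp0:1 pp1:3 pp2:2
Op 5: write(P0, v0, 164). refcount(pp0)=1 -> write in place. 3 ppages; refcounts: pp0:1 pp1:3 pp2:2

Answer: 1 3 2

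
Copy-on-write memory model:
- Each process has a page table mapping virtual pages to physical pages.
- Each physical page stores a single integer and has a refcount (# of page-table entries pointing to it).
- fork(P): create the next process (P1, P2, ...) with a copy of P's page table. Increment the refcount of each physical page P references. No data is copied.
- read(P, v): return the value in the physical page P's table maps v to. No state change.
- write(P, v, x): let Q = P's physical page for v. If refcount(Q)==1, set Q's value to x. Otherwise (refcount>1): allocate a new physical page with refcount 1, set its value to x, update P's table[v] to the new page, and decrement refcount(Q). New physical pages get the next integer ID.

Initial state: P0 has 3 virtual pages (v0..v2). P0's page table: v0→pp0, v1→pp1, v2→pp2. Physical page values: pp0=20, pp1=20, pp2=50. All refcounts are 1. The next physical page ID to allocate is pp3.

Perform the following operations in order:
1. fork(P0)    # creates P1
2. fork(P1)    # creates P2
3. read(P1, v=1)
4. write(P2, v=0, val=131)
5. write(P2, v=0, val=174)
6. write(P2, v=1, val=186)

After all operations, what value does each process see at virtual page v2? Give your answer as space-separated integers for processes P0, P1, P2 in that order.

Op 1: fork(P0) -> P1. 3 ppages; refcounts: pp0:2 pp1:2 pp2:2
Op 2: fork(P1) -> P2. 3 ppages; refcounts: pp0:3 pp1:3 pp2:3
Op 3: read(P1, v1) -> 20. No state change.
Op 4: write(P2, v0, 131). refcount(pp0)=3>1 -> COPY to pp3. 4 ppages; refcounts: pp0:2 pp1:3 pp2:3 pp3:1
Op 5: write(P2, v0, 174). refcount(pp3)=1 -> write in place. 4 ppages; refcounts: pp0:2 pp1:3 pp2:3 pp3:1
Op 6: write(P2, v1, 186). refcount(pp1)=3>1 -> COPY to pp4. 5 ppages; refcounts: pp0:2 pp1:2 pp2:3 pp3:1 pp4:1
P0: v2 -> pp2 = 50
P1: v2 -> pp2 = 50
P2: v2 -> pp2 = 50

Answer: 50 50 50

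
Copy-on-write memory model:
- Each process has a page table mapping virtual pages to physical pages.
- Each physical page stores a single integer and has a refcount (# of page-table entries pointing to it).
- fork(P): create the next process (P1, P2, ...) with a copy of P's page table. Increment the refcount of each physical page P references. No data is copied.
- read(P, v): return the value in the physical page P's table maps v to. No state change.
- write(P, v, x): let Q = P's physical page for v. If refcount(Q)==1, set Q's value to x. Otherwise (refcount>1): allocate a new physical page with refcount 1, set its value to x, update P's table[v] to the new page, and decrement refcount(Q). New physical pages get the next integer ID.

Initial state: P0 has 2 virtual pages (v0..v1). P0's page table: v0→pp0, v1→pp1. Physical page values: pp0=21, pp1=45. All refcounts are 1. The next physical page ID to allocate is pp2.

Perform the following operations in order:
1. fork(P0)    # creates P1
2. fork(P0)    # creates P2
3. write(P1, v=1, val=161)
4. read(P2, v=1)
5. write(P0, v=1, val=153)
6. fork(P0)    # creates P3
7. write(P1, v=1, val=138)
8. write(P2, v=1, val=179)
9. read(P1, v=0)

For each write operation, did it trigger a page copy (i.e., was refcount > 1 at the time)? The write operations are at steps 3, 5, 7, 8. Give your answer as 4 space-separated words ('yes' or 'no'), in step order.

Op 1: fork(P0) -> P1. 2 ppages; refcounts: pp0:2 pp1:2
Op 2: fork(P0) -> P2. 2 ppages; refcounts: pp0:3 pp1:3
Op 3: write(P1, v1, 161). refcount(pp1)=3>1 -> COPY to pp2. 3 ppages; refcounts: pp0:3 pp1:2 pp2:1
Op 4: read(P2, v1) -> 45. No state change.
Op 5: write(P0, v1, 153). refcount(pp1)=2>1 -> COPY to pp3. 4 ppages; refcounts: pp0:3 pp1:1 pp2:1 pp3:1
Op 6: fork(P0) -> P3. 4 ppages; refcounts: pp0:4 pp1:1 pp2:1 pp3:2
Op 7: write(P1, v1, 138). refcount(pp2)=1 -> write in place. 4 ppages; refcounts: pp0:4 pp1:1 pp2:1 pp3:2
Op 8: write(P2, v1, 179). refcount(pp1)=1 -> write in place. 4 ppages; refcounts: pp0:4 pp1:1 pp2:1 pp3:2
Op 9: read(P1, v0) -> 21. No state change.

yes yes no no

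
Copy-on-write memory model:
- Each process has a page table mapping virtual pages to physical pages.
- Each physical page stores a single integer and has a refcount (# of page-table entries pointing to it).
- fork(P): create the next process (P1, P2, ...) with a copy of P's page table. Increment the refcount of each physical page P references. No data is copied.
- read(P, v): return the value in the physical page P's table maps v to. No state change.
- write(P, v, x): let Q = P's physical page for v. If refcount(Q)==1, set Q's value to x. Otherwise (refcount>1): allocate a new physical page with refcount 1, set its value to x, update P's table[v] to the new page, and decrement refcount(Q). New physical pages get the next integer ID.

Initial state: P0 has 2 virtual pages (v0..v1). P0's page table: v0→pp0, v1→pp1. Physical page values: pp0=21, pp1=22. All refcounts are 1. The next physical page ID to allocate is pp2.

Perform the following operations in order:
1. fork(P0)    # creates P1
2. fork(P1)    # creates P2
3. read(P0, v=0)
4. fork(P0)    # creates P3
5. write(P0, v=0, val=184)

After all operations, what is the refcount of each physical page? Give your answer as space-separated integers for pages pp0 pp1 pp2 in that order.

Answer: 3 4 1

Derivation:
Op 1: fork(P0) -> P1. 2 ppages; refcounts: pp0:2 pp1:2
Op 2: fork(P1) -> P2. 2 ppages; refcounts: pp0:3 pp1:3
Op 3: read(P0, v0) -> 21. No state change.
Op 4: fork(P0) -> P3. 2 ppages; refcounts: pp0:4 pp1:4
Op 5: write(P0, v0, 184). refcount(pp0)=4>1 -> COPY to pp2. 3 ppages; refcounts: pp0:3 pp1:4 pp2:1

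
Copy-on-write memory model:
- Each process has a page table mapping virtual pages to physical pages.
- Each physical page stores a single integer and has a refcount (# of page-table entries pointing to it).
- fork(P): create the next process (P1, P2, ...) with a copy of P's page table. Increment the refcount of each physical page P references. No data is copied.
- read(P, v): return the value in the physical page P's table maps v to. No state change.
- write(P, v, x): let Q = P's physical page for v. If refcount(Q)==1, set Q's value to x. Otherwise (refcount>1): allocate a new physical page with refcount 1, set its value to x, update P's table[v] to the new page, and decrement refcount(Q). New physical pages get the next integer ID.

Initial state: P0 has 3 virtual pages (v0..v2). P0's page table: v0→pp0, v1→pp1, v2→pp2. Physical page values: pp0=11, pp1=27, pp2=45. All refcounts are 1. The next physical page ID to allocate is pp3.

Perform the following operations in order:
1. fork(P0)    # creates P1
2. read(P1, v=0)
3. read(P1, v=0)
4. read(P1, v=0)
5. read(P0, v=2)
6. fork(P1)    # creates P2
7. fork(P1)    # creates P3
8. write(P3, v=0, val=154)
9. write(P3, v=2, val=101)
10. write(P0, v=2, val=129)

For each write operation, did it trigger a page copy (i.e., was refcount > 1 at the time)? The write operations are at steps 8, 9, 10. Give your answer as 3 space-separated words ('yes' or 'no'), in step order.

Op 1: fork(P0) -> P1. 3 ppages; refcounts: pp0:2 pp1:2 pp2:2
Op 2: read(P1, v0) -> 11. No state change.
Op 3: read(P1, v0) -> 11. No state change.
Op 4: read(P1, v0) -> 11. No state change.
Op 5: read(P0, v2) -> 45. No state change.
Op 6: fork(P1) -> P2. 3 ppages; refcounts: pp0:3 pp1:3 pp2:3
Op 7: fork(P1) -> P3. 3 ppages; refcounts: pp0:4 pp1:4 pp2:4
Op 8: write(P3, v0, 154). refcount(pp0)=4>1 -> COPY to pp3. 4 ppages; refcounts: pp0:3 pp1:4 pp2:4 pp3:1
Op 9: write(P3, v2, 101). refcount(pp2)=4>1 -> COPY to pp4. 5 ppages; refcounts: pp0:3 pp1:4 pp2:3 pp3:1 pp4:1
Op 10: write(P0, v2, 129). refcount(pp2)=3>1 -> COPY to pp5. 6 ppages; refcounts: pp0:3 pp1:4 pp2:2 pp3:1 pp4:1 pp5:1

yes yes yes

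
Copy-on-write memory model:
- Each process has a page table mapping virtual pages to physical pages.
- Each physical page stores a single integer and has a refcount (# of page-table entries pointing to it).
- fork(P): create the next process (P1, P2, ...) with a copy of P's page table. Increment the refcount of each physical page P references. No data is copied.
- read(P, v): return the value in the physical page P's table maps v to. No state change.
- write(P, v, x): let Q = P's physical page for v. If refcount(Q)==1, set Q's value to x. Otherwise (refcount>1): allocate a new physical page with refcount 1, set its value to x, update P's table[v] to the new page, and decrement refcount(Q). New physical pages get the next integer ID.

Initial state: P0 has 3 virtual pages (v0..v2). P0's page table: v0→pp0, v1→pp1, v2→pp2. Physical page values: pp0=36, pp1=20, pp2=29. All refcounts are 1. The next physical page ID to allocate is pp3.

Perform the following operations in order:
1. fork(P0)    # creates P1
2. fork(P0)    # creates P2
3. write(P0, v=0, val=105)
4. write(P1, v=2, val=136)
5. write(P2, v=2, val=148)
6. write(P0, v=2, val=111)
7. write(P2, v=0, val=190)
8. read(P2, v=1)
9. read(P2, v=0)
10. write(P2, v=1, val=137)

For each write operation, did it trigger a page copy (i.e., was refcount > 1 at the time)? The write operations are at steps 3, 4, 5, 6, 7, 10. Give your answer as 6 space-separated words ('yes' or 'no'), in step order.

Op 1: fork(P0) -> P1. 3 ppages; refcounts: pp0:2 pp1:2 pp2:2
Op 2: fork(P0) -> P2. 3 ppages; refcounts: pp0:3 pp1:3 pp2:3
Op 3: write(P0, v0, 105). refcount(pp0)=3>1 -> COPY to pp3. 4 ppages; refcounts: pp0:2 pp1:3 pp2:3 pp3:1
Op 4: write(P1, v2, 136). refcount(pp2)=3>1 -> COPY to pp4. 5 ppages; refcounts: pp0:2 pp1:3 pp2:2 pp3:1 pp4:1
Op 5: write(P2, v2, 148). refcount(pp2)=2>1 -> COPY to pp5. 6 ppages; refcounts: pp0:2 pp1:3 pp2:1 pp3:1 pp4:1 pp5:1
Op 6: write(P0, v2, 111). refcount(pp2)=1 -> write in place. 6 ppages; refcounts: pp0:2 pp1:3 pp2:1 pp3:1 pp4:1 pp5:1
Op 7: write(P2, v0, 190). refcount(pp0)=2>1 -> COPY to pp6. 7 ppages; refcounts: pp0:1 pp1:3 pp2:1 pp3:1 pp4:1 pp5:1 pp6:1
Op 8: read(P2, v1) -> 20. No state change.
Op 9: read(P2, v0) -> 190. No state change.
Op 10: write(P2, v1, 137). refcount(pp1)=3>1 -> COPY to pp7. 8 ppages; refcounts: pp0:1 pp1:2 pp2:1 pp3:1 pp4:1 pp5:1 pp6:1 pp7:1

yes yes yes no yes yes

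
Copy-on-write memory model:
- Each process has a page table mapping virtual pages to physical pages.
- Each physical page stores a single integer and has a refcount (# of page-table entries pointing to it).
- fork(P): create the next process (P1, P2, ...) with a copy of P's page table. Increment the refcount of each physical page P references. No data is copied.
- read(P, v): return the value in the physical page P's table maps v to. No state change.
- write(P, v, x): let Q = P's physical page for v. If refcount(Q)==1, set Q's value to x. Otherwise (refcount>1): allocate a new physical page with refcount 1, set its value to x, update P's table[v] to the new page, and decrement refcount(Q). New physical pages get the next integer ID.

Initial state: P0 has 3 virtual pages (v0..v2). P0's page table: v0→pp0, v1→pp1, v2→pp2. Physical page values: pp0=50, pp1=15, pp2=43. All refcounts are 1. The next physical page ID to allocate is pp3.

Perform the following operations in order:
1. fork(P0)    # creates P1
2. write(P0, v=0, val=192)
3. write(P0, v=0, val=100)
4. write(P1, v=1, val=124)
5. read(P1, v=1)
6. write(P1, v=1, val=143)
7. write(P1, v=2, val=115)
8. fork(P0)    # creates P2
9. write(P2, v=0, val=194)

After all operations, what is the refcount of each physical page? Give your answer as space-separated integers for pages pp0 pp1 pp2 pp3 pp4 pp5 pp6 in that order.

Answer: 1 2 2 1 1 1 1

Derivation:
Op 1: fork(P0) -> P1. 3 ppages; refcounts: pp0:2 pp1:2 pp2:2
Op 2: write(P0, v0, 192). refcount(pp0)=2>1 -> COPY to pp3. 4 ppages; refcounts: pp0:1 pp1:2 pp2:2 pp3:1
Op 3: write(P0, v0, 100). refcount(pp3)=1 -> write in place. 4 ppages; refcounts: pp0:1 pp1:2 pp2:2 pp3:1
Op 4: write(P1, v1, 124). refcount(pp1)=2>1 -> COPY to pp4. 5 ppages; refcounts: pp0:1 pp1:1 pp2:2 pp3:1 pp4:1
Op 5: read(P1, v1) -> 124. No state change.
Op 6: write(P1, v1, 143). refcount(pp4)=1 -> write in place. 5 ppages; refcounts: pp0:1 pp1:1 pp2:2 pp3:1 pp4:1
Op 7: write(P1, v2, 115). refcount(pp2)=2>1 -> COPY to pp5. 6 ppages; refcounts: pp0:1 pp1:1 pp2:1 pp3:1 pp4:1 pp5:1
Op 8: fork(P0) -> P2. 6 ppages; refcounts: pp0:1 pp1:2 pp2:2 pp3:2 pp4:1 pp5:1
Op 9: write(P2, v0, 194). refcount(pp3)=2>1 -> COPY to pp6. 7 ppages; refcounts: pp0:1 pp1:2 pp2:2 pp3:1 pp4:1 pp5:1 pp6:1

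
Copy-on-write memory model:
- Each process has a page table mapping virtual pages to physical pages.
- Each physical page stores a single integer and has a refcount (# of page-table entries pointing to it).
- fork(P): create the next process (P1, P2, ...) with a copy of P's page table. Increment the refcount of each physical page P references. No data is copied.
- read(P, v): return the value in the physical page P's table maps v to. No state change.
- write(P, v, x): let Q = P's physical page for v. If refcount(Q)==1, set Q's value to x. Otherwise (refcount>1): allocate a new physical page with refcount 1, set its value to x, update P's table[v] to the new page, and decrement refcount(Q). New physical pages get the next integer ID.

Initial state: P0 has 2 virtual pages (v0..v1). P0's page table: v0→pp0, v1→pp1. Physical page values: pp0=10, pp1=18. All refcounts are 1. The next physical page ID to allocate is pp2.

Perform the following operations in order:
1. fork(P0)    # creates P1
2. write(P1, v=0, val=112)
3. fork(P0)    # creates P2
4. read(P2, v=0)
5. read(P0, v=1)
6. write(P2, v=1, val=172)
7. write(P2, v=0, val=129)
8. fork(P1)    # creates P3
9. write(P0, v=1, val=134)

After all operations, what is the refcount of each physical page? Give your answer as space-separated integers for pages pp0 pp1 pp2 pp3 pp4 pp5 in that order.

Op 1: fork(P0) -> P1. 2 ppages; refcounts: pp0:2 pp1:2
Op 2: write(P1, v0, 112). refcount(pp0)=2>1 -> COPY to pp2. 3 ppages; refcounts: pp0:1 pp1:2 pp2:1
Op 3: fork(P0) -> P2. 3 ppages; refcounts: pp0:2 pp1:3 pp2:1
Op 4: read(P2, v0) -> 10. No state change.
Op 5: read(P0, v1) -> 18. No state change.
Op 6: write(P2, v1, 172). refcount(pp1)=3>1 -> COPY to pp3. 4 ppages; refcounts: pp0:2 pp1:2 pp2:1 pp3:1
Op 7: write(P2, v0, 129). refcount(pp0)=2>1 -> COPY to pp4. 5 ppages; refcounts: pp0:1 pp1:2 pp2:1 pp3:1 pp4:1
Op 8: fork(P1) -> P3. 5 ppages; refcounts: pp0:1 pp1:3 pp2:2 pp3:1 pp4:1
Op 9: write(P0, v1, 134). refcount(pp1)=3>1 -> COPY to pp5. 6 ppages; refcounts: pp0:1 pp1:2 pp2:2 pp3:1 pp4:1 pp5:1

Answer: 1 2 2 1 1 1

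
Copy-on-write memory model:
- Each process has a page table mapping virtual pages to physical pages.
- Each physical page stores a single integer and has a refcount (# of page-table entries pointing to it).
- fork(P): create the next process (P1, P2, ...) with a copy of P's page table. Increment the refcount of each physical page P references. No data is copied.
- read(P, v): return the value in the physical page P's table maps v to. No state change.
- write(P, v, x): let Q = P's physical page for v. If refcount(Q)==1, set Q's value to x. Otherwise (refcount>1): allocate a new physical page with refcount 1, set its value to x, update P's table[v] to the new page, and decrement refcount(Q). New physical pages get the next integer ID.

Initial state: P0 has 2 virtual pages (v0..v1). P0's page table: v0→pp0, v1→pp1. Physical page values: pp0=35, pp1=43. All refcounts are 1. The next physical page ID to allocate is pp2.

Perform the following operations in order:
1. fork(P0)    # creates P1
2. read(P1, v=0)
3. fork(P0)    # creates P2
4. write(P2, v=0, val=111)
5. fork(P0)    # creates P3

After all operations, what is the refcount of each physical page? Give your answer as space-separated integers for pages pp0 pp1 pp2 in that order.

Op 1: fork(P0) -> P1. 2 ppages; refcounts: pp0:2 pp1:2
Op 2: read(P1, v0) -> 35. No state change.
Op 3: fork(P0) -> P2. 2 ppages; refcounts: pp0:3 pp1:3
Op 4: write(P2, v0, 111). refcount(pp0)=3>1 -> COPY to pp2. 3 ppages; refcounts: pp0:2 pp1:3 pp2:1
Op 5: fork(P0) -> P3. 3 ppages; refcounts: pp0:3 pp1:4 pp2:1

Answer: 3 4 1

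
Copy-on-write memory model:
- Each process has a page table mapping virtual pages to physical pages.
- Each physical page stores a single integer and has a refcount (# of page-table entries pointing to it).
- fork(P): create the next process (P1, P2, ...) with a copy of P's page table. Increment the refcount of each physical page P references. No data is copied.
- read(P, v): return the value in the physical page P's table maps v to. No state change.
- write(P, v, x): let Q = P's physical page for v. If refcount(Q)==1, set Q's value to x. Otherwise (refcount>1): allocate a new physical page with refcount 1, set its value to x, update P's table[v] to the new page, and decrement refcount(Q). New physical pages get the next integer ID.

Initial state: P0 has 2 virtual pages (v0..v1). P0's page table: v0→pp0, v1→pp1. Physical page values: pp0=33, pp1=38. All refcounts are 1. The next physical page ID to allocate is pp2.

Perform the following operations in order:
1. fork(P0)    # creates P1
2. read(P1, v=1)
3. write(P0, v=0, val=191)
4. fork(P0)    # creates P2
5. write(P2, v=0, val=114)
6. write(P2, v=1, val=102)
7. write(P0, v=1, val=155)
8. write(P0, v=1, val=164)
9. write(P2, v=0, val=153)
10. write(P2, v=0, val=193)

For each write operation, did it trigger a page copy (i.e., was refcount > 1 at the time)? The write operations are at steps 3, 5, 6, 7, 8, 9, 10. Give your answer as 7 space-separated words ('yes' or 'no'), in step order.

Op 1: fork(P0) -> P1. 2 ppages; refcounts: pp0:2 pp1:2
Op 2: read(P1, v1) -> 38. No state change.
Op 3: write(P0, v0, 191). refcount(pp0)=2>1 -> COPY to pp2. 3 ppages; refcounts: pp0:1 pp1:2 pp2:1
Op 4: fork(P0) -> P2. 3 ppages; refcounts: pp0:1 pp1:3 pp2:2
Op 5: write(P2, v0, 114). refcount(pp2)=2>1 -> COPY to pp3. 4 ppages; refcounts: pp0:1 pp1:3 pp2:1 pp3:1
Op 6: write(P2, v1, 102). refcount(pp1)=3>1 -> COPY to pp4. 5 ppages; refcounts: pp0:1 pp1:2 pp2:1 pp3:1 pp4:1
Op 7: write(P0, v1, 155). refcount(pp1)=2>1 -> COPY to pp5. 6 ppages; refcounts: pp0:1 pp1:1 pp2:1 pp3:1 pp4:1 pp5:1
Op 8: write(P0, v1, 164). refcount(pp5)=1 -> write in place. 6 ppages; refcounts: pp0:1 pp1:1 pp2:1 pp3:1 pp4:1 pp5:1
Op 9: write(P2, v0, 153). refcount(pp3)=1 -> write in place. 6 ppages; refcounts: pp0:1 pp1:1 pp2:1 pp3:1 pp4:1 pp5:1
Op 10: write(P2, v0, 193). refcount(pp3)=1 -> write in place. 6 ppages; refcounts: pp0:1 pp1:1 pp2:1 pp3:1 pp4:1 pp5:1

yes yes yes yes no no no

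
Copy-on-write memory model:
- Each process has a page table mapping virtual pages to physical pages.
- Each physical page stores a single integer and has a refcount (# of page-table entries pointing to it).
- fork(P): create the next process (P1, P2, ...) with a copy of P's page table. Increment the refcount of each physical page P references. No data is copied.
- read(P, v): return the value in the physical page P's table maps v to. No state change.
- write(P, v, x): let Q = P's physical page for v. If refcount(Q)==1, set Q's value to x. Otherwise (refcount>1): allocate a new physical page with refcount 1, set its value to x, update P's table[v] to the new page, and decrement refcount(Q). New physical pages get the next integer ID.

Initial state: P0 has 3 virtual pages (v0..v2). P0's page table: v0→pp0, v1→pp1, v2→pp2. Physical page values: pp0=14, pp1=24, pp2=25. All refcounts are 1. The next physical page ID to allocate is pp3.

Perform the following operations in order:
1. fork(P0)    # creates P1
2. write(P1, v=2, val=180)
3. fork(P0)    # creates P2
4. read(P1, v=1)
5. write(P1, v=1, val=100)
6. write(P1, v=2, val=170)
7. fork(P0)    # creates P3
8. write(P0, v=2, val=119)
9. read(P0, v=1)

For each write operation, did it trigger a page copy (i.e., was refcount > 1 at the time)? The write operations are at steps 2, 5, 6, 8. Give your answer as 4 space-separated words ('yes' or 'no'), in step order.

Op 1: fork(P0) -> P1. 3 ppages; refcounts: pp0:2 pp1:2 pp2:2
Op 2: write(P1, v2, 180). refcount(pp2)=2>1 -> COPY to pp3. 4 ppages; refcounts: pp0:2 pp1:2 pp2:1 pp3:1
Op 3: fork(P0) -> P2. 4 ppages; refcounts: pp0:3 pp1:3 pp2:2 pp3:1
Op 4: read(P1, v1) -> 24. No state change.
Op 5: write(P1, v1, 100). refcount(pp1)=3>1 -> COPY to pp4. 5 ppages; refcounts: pp0:3 pp1:2 pp2:2 pp3:1 pp4:1
Op 6: write(P1, v2, 170). refcount(pp3)=1 -> write in place. 5 ppages; refcounts: pp0:3 pp1:2 pp2:2 pp3:1 pp4:1
Op 7: fork(P0) -> P3. 5 ppages; refcounts: pp0:4 pp1:3 pp2:3 pp3:1 pp4:1
Op 8: write(P0, v2, 119). refcount(pp2)=3>1 -> COPY to pp5. 6 ppages; refcounts: pp0:4 pp1:3 pp2:2 pp3:1 pp4:1 pp5:1
Op 9: read(P0, v1) -> 24. No state change.

yes yes no yes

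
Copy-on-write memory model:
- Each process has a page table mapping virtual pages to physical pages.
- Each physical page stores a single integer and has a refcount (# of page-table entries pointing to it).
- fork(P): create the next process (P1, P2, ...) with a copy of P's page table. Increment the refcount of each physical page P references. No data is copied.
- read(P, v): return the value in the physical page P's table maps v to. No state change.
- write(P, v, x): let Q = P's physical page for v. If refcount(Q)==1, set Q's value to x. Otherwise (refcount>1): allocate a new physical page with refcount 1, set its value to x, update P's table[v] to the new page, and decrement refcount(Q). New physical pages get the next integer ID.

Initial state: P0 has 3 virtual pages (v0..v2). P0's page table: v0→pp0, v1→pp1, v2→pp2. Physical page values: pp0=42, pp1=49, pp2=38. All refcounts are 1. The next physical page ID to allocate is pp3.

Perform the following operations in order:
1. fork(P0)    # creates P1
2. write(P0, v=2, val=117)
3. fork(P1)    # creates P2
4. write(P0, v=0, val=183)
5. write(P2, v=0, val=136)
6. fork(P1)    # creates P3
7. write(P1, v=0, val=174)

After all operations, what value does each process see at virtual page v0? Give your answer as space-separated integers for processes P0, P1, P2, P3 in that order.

Op 1: fork(P0) -> P1. 3 ppages; refcounts: pp0:2 pp1:2 pp2:2
Op 2: write(P0, v2, 117). refcount(pp2)=2>1 -> COPY to pp3. 4 ppages; refcounts: pp0:2 pp1:2 pp2:1 pp3:1
Op 3: fork(P1) -> P2. 4 ppages; refcounts: pp0:3 pp1:3 pp2:2 pp3:1
Op 4: write(P0, v0, 183). refcount(pp0)=3>1 -> COPY to pp4. 5 ppages; refcounts: pp0:2 pp1:3 pp2:2 pp3:1 pp4:1
Op 5: write(P2, v0, 136). refcount(pp0)=2>1 -> COPY to pp5. 6 ppages; refcounts: pp0:1 pp1:3 pp2:2 pp3:1 pp4:1 pp5:1
Op 6: fork(P1) -> P3. 6 ppages; refcounts: pp0:2 pp1:4 pp2:3 pp3:1 pp4:1 pp5:1
Op 7: write(P1, v0, 174). refcount(pp0)=2>1 -> COPY to pp6. 7 ppages; refcounts: pp0:1 pp1:4 pp2:3 pp3:1 pp4:1 pp5:1 pp6:1
P0: v0 -> pp4 = 183
P1: v0 -> pp6 = 174
P2: v0 -> pp5 = 136
P3: v0 -> pp0 = 42

Answer: 183 174 136 42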